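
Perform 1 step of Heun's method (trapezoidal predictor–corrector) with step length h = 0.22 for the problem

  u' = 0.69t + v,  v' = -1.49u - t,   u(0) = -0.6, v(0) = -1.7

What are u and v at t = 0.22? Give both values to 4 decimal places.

-0.9357, -1.4662

Heun on (u,v): k1 = f(t_n, state_n); k2 = f(t_n + h, state_n + h·k1); state_{n+1} = state_n + (h/2)·(k1 + k2).
0.000000: (-0.600000, -1.700000)
  k1 = (-1.700000, 0.894000)
  predictor → (-0.974000, -1.503320)
  k2 = (-1.351520, 1.231260)
  → (-0.935667, -1.466221)
(u(0.22), v(0.22)) ≈ (-0.9357, -1.4662)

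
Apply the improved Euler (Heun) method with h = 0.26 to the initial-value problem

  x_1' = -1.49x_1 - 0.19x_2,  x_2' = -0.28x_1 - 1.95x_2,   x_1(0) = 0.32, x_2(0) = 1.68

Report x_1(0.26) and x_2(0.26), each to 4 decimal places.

0.1747, 1.0343

Heun on (x_1,x_2): k1 = f(t_n, state_n); k2 = f(t_n + h, state_n + h·k1); state_{n+1} = state_n + (h/2)·(k1 + k2).
0.000000: (0.320000, 1.680000)
  k1 = (-0.796000, -3.365600)
  predictor → (0.113040, 0.804944)
  k2 = (-0.321369, -1.601292)
  → (0.174742, 1.034304)
(x_1(0.26), x_2(0.26)) ≈ (0.1747, 1.0343)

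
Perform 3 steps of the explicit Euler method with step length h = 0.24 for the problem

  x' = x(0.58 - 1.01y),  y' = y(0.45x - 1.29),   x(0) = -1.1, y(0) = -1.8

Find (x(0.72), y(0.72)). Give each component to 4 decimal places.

Euler on (x,y): x_{n+1} = x_n + h·x', y_{n+1} = y_n + h·y'.
0.000000: (-1.100000, -1.800000); f=(-2.637800, 3.213000) → (-1.733072, -1.028880)
0.240000: (-1.733072, -1.028880); f=(-2.806136, 2.129661) → (-2.406545, -0.517761)
0.480000: (-2.406545, -0.517761); f=(-2.654272, 1.228620) → (-3.043570, -0.222893)
(x(0.72), y(0.72)) ≈ (-3.0436, -0.2229)

-3.0436, -0.2229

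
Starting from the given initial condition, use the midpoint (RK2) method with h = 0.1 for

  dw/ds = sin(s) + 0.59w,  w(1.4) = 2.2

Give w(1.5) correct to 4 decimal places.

2.4358

Midpoint: k1 = f(s_n, w_n); k2 = f(s_n + h/2, w_n + (h/2)·k1); w_{n+1} = w_n + h·k2.
s=1.400000, w=2.200000:
  k1 = f(1.400000, 2.200000) = 2.283450
  k2 = f(1.450000, 2.314172) = 2.358075
  w ← 2.200000 + 0.1·2.358075 = 2.435807
w(1.5) ≈ 2.4358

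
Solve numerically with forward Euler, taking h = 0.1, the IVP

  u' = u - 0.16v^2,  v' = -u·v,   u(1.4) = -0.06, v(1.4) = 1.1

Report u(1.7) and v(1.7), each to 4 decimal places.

Euler on (u,v): u_{n+1} = u_n + h·u', v_{n+1} = v_n + h·v'.
1.400000: (-0.060000, 1.100000); f=(-0.253600, 0.066000) → (-0.085360, 1.106600)
1.500000: (-0.085360, 1.106600); f=(-0.281290, 0.094459) → (-0.113489, 1.116046)
1.600000: (-0.113489, 1.116046); f=(-0.312778, 0.126659) → (-0.144767, 1.128712)
(u(1.7), v(1.7)) ≈ (-0.1448, 1.1287)

-0.1448, 1.1287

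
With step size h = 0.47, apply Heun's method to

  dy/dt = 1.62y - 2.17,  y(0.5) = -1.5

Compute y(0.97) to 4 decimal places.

Heun: k1 = f(t_n, y_n); k2 = f(t_n + h, y_n + h·k1); y_{n+1} = y_n + (h/2)·(k1 + k2).
t=0.500000, y=-1.500000:
  k1 = f(0.500000, -1.500000) = -4.600000
  k2 = f(0.970000, -3.662000) = -8.102440
  y ← -1.500000 + (0.47/2)·(-4.600000 + (-8.102440)) = -4.485073
y(0.97) ≈ -4.4851

-4.4851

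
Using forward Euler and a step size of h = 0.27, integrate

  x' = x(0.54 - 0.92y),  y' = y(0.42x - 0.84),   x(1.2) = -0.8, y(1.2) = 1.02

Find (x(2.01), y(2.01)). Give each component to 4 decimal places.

-0.7127, 0.3346

Euler on (x,y): x_{n+1} = x_n + h·x', y_{n+1} = y_n + h·y'.
1.200000: (-0.800000, 1.020000); f=(0.318720, -1.199520) → (-0.713946, 0.696130)
1.470000: (-0.713946, 0.696130); f=(0.071708, -0.793488) → (-0.694584, 0.481888)
1.740000: (-0.694584, 0.481888); f=(-0.067141, -0.545365) → (-0.712712, 0.334639)
(x(2.01), y(2.01)) ≈ (-0.7127, 0.3346)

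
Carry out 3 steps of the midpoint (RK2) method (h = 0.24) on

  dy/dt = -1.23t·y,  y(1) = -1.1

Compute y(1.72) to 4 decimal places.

Midpoint: k1 = f(t_n, y_n); k2 = f(t_n + h/2, y_n + (h/2)·k1); y_{n+1} = y_n + h·k2.
t=1.000000, y=-1.100000:
  k1 = f(1.000000, -1.100000) = 1.353000
  k2 = f(1.120000, -0.937640) = 1.291693
  y ← -1.100000 + 0.24·1.291693 = -0.789994
t=1.240000, y=-0.789994:
  k1 = f(1.240000, -0.789994) = 1.204898
  k2 = f(1.360000, -0.645406) = 1.079635
  y ← -0.789994 + 0.24·1.079635 = -0.530881
t=1.480000, y=-0.530881:
  k1 = f(1.480000, -0.530881) = 0.966416
  k2 = f(1.600000, -0.414911) = 0.816546
  y ← -0.530881 + 0.24·0.816546 = -0.334910
y(1.72) ≈ -0.3349

-0.3349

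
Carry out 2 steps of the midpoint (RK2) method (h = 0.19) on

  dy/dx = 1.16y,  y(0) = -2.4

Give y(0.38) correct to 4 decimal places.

-3.7182

Midpoint: k1 = f(x_n, y_n); k2 = f(x_n + h/2, y_n + (h/2)·k1); y_{n+1} = y_n + h·k2.
x=0.000000, y=-2.400000:
  k1 = f(0.000000, -2.400000) = -2.784000
  k2 = f(0.095000, -2.664480) = -3.090797
  y ← -2.400000 + 0.19·(-3.090797) = -2.987251
x=0.190000, y=-2.987251:
  k1 = f(0.190000, -2.987251) = -3.465212
  k2 = f(0.285000, -3.316446) = -3.847078
  y ← -2.987251 + 0.19·(-3.847078) = -3.718196
y(0.38) ≈ -3.7182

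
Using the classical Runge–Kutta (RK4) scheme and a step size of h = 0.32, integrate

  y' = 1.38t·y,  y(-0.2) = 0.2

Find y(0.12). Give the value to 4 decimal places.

RK4: k1 = f(t_n, y_n); k2 = f(t_n + h/2, y_n + (h/2)·k1); k3 = f(t_n + h/2, y_n + (h/2)·k2); k4 = f(t_n + h, y_n + h·k3); y_{n+1} = y_n + (h/6)·(k1 + 2k2 + 2k3 + k4).
t=-0.200000, y=0.200000:
  k1 = f(-0.200000, 0.200000) = -0.055200
  k2 = f(-0.040000, 0.191168) = -0.010552
  k3 = f(-0.040000, 0.198312) = -0.010947
  k4 = f(0.120000, 0.196497) = 0.032540
  y ← 0.200000 + (0.32/6)·(k1 + 2k2 + 2k3 + k4) = 0.196498
y(0.12) ≈ 0.1965

0.1965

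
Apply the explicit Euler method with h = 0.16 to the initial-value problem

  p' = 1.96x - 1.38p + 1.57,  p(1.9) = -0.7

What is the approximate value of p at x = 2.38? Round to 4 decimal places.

1.8296

Euler: p_{n+1} = p_n + h·f(x_n, p_n).
x=1.900000, p=-0.700000: f=6.260000 → p ← -0.700000 + 0.16·6.260000 = 0.301600
x=2.060000, p=0.301600: f=5.191392 → p ← 0.301600 + 0.16·5.191392 = 1.132223
x=2.220000, p=1.132223: f=4.358733 → p ← 1.132223 + 0.16·4.358733 = 1.829620
p(2.38) ≈ 1.8296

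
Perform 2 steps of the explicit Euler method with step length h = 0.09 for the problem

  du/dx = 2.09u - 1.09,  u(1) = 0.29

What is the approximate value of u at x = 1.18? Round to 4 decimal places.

0.1947

Euler: u_{n+1} = u_n + h·f(x_n, u_n).
x=1.000000, u=0.290000: f=-0.483900 → u ← 0.290000 + 0.09·(-0.483900) = 0.246449
x=1.090000, u=0.246449: f=-0.574922 → u ← 0.246449 + 0.09·(-0.574922) = 0.194706
u(1.18) ≈ 0.1947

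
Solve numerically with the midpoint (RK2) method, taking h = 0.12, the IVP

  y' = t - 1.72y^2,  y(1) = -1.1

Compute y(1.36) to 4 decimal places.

Midpoint: k1 = f(t_n, y_n); k2 = f(t_n + h/2, y_n + (h/2)·k1); y_{n+1} = y_n + h·k2.
t=1.000000, y=-1.100000:
  k1 = f(1.000000, -1.100000) = -1.081200
  k2 = f(1.060000, -1.164872) = -1.273914
  y ← -1.100000 + 0.12·(-1.273914) = -1.252870
t=1.120000, y=-1.252870:
  k1 = f(1.120000, -1.252870) = -1.579854
  k2 = f(1.180000, -1.347661) = -1.943847
  y ← -1.252870 + 0.12·(-1.943847) = -1.486131
t=1.240000, y=-1.486131:
  k1 = f(1.240000, -1.486131) = -2.558768
  k2 = f(1.300000, -1.639657) = -3.324179
  y ← -1.486131 + 0.12·(-3.324179) = -1.885033
y(1.36) ≈ -1.8850

-1.8850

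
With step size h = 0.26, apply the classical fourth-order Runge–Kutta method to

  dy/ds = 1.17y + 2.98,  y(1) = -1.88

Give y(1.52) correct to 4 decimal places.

-1.3214

RK4: k1 = f(s_n, y_n); k2 = f(s_n + h/2, y_n + (h/2)·k1); k3 = f(s_n + h/2, y_n + (h/2)·k2); k4 = f(s_n + h, y_n + h·k3); y_{n+1} = y_n + (h/6)·(k1 + 2k2 + 2k3 + k4).
s=1.000000, y=-1.880000:
  k1 = f(1.000000, -1.880000) = 0.780400
  k2 = f(1.130000, -1.778548) = 0.899099
  k3 = f(1.130000, -1.763117) = 0.917153
  k4 = f(1.260000, -1.641540) = 1.059398
  y ← -1.880000 + (0.26/6)·(k1 + 2k2 + 2k3 + k4) = -1.642867
s=1.260000, y=-1.642867:
  k1 = f(1.260000, -1.642867) = 1.057846
  k2 = f(1.390000, -1.505347) = 1.218744
  k3 = f(1.390000, -1.484430) = 1.243217
  k4 = f(1.520000, -1.319631) = 1.436032
  y ← -1.642867 + (0.26/6)·(k1 + 2k2 + 2k3 + k4) = -1.321429
y(1.52) ≈ -1.3214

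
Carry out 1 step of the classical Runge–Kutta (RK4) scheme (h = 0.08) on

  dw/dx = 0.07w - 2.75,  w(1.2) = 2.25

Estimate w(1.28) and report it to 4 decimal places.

2.0420

RK4: k1 = f(x_n, w_n); k2 = f(x_n + h/2, w_n + (h/2)·k1); k3 = f(x_n + h/2, w_n + (h/2)·k2); k4 = f(x_n + h, w_n + h·k3); w_{n+1} = w_n + (h/6)·(k1 + 2k2 + 2k3 + k4).
x=1.200000, w=2.250000:
  k1 = f(1.200000, 2.250000) = -2.592500
  k2 = f(1.240000, 2.146300) = -2.599759
  k3 = f(1.240000, 2.146010) = -2.599779
  k4 = f(1.280000, 2.042018) = -2.607059
  w ← 2.250000 + (0.08/6)·(k1 + 2k2 + 2k3 + k4) = 2.042018
w(1.28) ≈ 2.0420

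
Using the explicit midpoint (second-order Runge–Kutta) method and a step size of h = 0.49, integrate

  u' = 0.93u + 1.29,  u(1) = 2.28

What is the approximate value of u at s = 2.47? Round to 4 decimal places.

12.5222

Midpoint: k1 = f(s_n, u_n); k2 = f(s_n + h/2, u_n + (h/2)·k1); u_{n+1} = u_n + h·k2.
s=1.000000, u=2.280000:
  k1 = f(1.000000, 2.280000) = 3.410400
  k2 = f(1.245000, 3.115548) = 4.187460
  u ← 2.280000 + 0.49·4.187460 = 4.331855
s=1.490000, u=4.331855:
  k1 = f(1.490000, 4.331855) = 5.318625
  k2 = f(1.735000, 5.634918) = 6.530474
  u ← 4.331855 + 0.49·6.530474 = 7.531788
s=1.980000, u=7.531788:
  k1 = f(1.980000, 7.531788) = 8.294562
  k2 = f(2.225000, 9.563955) = 10.184478
  u ← 7.531788 + 0.49·10.184478 = 12.522182
u(2.47) ≈ 12.5222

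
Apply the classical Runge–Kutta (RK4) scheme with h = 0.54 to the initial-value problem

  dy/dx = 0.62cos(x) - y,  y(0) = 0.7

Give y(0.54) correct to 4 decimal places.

0.6525

RK4: k1 = f(x_n, y_n); k2 = f(x_n + h/2, y_n + (h/2)·k1); k3 = f(x_n + h/2, y_n + (h/2)·k2); k4 = f(x_n + h, y_n + h·k3); y_{n+1} = y_n + (h/6)·(k1 + 2k2 + 2k3 + k4).
x=0.000000, y=0.700000:
  k1 = f(0.000000, 0.700000) = -0.080000
  k2 = f(0.270000, 0.678400) = -0.080862
  k3 = f(0.270000, 0.678167) = -0.080629
  k4 = f(0.540000, 0.656460) = -0.124681
  y ← 0.700000 + (0.54/6)·(k1 + 2k2 + 2k3 + k4) = 0.652510
y(0.54) ≈ 0.6525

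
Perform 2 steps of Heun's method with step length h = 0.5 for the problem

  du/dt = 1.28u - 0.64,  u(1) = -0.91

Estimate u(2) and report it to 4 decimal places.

Heun: k1 = f(t_n, u_n); k2 = f(t_n + h, u_n + h·k1); u_{n+1} = u_n + (h/2)·(k1 + k2).
t=1.000000, u=-0.910000:
  k1 = f(1.000000, -0.910000) = -1.804800
  k2 = f(1.500000, -1.812400) = -2.959872
  u ← -0.910000 + (0.5/2)·(-1.804800 + (-2.959872)) = -2.101168
t=1.500000, u=-2.101168:
  k1 = f(1.500000, -2.101168) = -3.329495
  k2 = f(2.000000, -3.765916) = -5.460372
  u ← -2.101168 + (0.5/2)·(-3.329495 + (-5.460372)) = -4.298635
u(2) ≈ -4.2986

-4.2986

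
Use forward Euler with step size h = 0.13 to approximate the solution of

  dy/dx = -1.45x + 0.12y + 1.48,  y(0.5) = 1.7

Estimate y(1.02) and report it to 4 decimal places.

Euler: y_{n+1} = y_n + h·f(x_n, y_n).
x=0.500000, y=1.700000: f=0.959000 → y ← 1.700000 + 0.13·0.959000 = 1.824670
x=0.630000, y=1.824670: f=0.785460 → y ← 1.824670 + 0.13·0.785460 = 1.926780
x=0.760000, y=1.926780: f=0.609214 → y ← 1.926780 + 0.13·0.609214 = 2.005978
x=0.890000, y=2.005978: f=0.430217 → y ← 2.005978 + 0.13·0.430217 = 2.061906
y(1.02) ≈ 2.0619

2.0619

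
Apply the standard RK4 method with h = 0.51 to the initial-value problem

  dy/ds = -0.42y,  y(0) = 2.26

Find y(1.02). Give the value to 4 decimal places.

1.4725

RK4: k1 = f(s_n, y_n); k2 = f(s_n + h/2, y_n + (h/2)·k1); k3 = f(s_n + h/2, y_n + (h/2)·k2); k4 = f(s_n + h, y_n + h·k3); y_{n+1} = y_n + (h/6)·(k1 + 2k2 + 2k3 + k4).
s=0.000000, y=2.260000:
  k1 = f(0.000000, 2.260000) = -0.949200
  k2 = f(0.255000, 2.017954) = -0.847541
  k3 = f(0.255000, 2.043877) = -0.858428
  k4 = f(0.510000, 1.822202) = -0.765325
  y ← 2.260000 + (0.51/6)·(k1 + 2k2 + 2k3 + k4) = 1.824251
s=0.510000, y=1.824251:
  k1 = f(0.510000, 1.824251) = -0.766185
  k2 = f(0.765000, 1.628873) = -0.684127
  k3 = f(0.765000, 1.649798) = -0.692915
  k4 = f(1.020000, 1.470864) = -0.617763
  y ← 1.824251 + (0.51/6)·(k1 + 2k2 + 2k3 + k4) = 1.472518
y(1.02) ≈ 1.4725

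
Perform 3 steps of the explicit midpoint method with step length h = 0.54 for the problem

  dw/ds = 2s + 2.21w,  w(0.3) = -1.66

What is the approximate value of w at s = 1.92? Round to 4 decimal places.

Midpoint: k1 = f(s_n, w_n); k2 = f(s_n + h/2, w_n + (h/2)·k1); w_{n+1} = w_n + h·k2.
s=0.300000, w=-1.660000:
  k1 = f(0.300000, -1.660000) = -3.068600
  k2 = f(0.570000, -2.488522) = -4.359634
  w ← -1.660000 + 0.54·(-4.359634) = -4.014202
s=0.840000, w=-4.014202:
  k1 = f(0.840000, -4.014202) = -7.191387
  k2 = f(1.110000, -5.955877) = -10.942487
  w ← -4.014202 + 0.54·(-10.942487) = -9.923145
s=1.380000, w=-9.923145:
  k1 = f(1.380000, -9.923145) = -19.170151
  k2 = f(1.650000, -15.099086) = -30.068980
  w ← -9.923145 + 0.54·(-30.068980) = -26.160395
w(1.92) ≈ -26.1604

-26.1604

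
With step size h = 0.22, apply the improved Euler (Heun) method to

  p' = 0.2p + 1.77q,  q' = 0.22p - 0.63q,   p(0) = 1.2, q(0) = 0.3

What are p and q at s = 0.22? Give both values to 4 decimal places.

Heun on (p,q): k1 = f(s_n, state_n); k2 = f(s_n + h, state_n + h·k1); state_{n+1} = state_n + (h/2)·(k1 + k2).
0.000000: (1.200000, 0.300000)
  k1 = (0.771000, 0.075000)
  predictor → (1.369620, 0.316500)
  k2 = (0.834129, 0.101921)
  → (1.376564, 0.319461)
(p(0.22), q(0.22)) ≈ (1.3766, 0.3195)

1.3766, 0.3195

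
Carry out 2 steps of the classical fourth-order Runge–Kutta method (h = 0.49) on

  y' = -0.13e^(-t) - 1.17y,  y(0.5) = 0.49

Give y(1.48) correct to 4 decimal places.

0.1293

RK4: k1 = f(t_n, y_n); k2 = f(t_n + h/2, y_n + (h/2)·k1); k3 = f(t_n + h/2, y_n + (h/2)·k2); k4 = f(t_n + h, y_n + h·k3); y_{n+1} = y_n + (h/6)·(k1 + 2k2 + 2k3 + k4).
t=0.500000, y=0.490000:
  k1 = f(0.500000, 0.490000) = -0.652149
  k2 = f(0.745000, 0.330223) = -0.448077
  k3 = f(0.745000, 0.380221) = -0.506574
  k4 = f(0.990000, 0.241779) = -0.331186
  y ← 0.490000 + (0.49/6)·(k1 + 2k2 + 2k3 + k4) = 0.253768
t=0.990000, y=0.253768:
  k1 = f(0.990000, 0.253768) = -0.345213
  k2 = f(1.235000, 0.169191) = -0.235762
  k3 = f(1.235000, 0.196006) = -0.267136
  k4 = f(1.480000, 0.122871) = -0.173352
  y ← 0.253768 + (0.49/6)·(k1 + 2k2 + 2k3 + k4) = 0.129278
y(1.48) ≈ 0.1293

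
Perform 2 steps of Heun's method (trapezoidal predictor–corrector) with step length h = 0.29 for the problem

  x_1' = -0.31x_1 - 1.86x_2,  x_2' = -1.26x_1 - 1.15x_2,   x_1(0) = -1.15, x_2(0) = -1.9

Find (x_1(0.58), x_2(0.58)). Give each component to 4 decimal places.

0.1609, -0.9050

Heun on (x_1,x_2): k1 = f(s_n, state_n); k2 = f(s_n + h, state_n + h·k1); state_{n+1} = state_n + (h/2)·(k1 + k2).
0.000000: (-1.150000, -1.900000)
  k1 = (3.890500, 3.634000)
  predictor → (-0.021755, -0.846140)
  k2 = (1.580564, 1.000472)
  → (-0.356696, -1.228002)
0.290000: (-0.356696, -1.228002)
  k1 = (2.394658, 1.861638)
  predictor → (0.337755, -0.688126)
  k2 = (1.175211, 0.365774)
  → (0.160935, -0.905027)
(x_1(0.58), x_2(0.58)) ≈ (0.1609, -0.9050)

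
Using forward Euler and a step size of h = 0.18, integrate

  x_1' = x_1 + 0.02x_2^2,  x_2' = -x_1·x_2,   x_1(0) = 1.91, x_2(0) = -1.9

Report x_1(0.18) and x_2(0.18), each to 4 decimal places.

Euler on (x_1,x_2): x_1_{n+1} = x_1_n + h·x_1', x_2_{n+1} = x_2_n + h·x_2'.
0.000000: (1.910000, -1.900000); f=(1.982200, 3.629000) → (2.266796, -1.246780)
(x_1(0.18), x_2(0.18)) ≈ (2.2668, -1.2468)

2.2668, -1.2468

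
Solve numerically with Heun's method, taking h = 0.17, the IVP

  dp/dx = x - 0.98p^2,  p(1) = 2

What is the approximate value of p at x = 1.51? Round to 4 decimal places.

1.3911

Heun: k1 = f(x_n, p_n); k2 = f(x_n + h, p_n + h·k1); p_{n+1} = p_n + (h/2)·(k1 + k2).
x=1.000000, p=2.000000:
  k1 = f(1.000000, 2.000000) = -2.920000
  k2 = f(1.170000, 1.503600) = -1.045597
  p ← 2.000000 + (0.17/2)·(-2.920000 + (-1.045597)) = 1.662924
x=1.170000, p=1.662924:
  k1 = f(1.170000, 1.662924) = -1.540011
  k2 = f(1.340000, 1.401122) = -0.583881
  p ← 1.662924 + (0.17/2)·(-1.540011 + (-0.583881)) = 1.482393
x=1.340000, p=1.482393:
  k1 = f(1.340000, 1.482393) = -0.813541
  k2 = f(1.510000, 1.344092) = -0.260450
  p ← 1.482393 + (0.17/2)·(-0.813541 + (-0.260450)) = 1.391104
p(1.51) ≈ 1.3911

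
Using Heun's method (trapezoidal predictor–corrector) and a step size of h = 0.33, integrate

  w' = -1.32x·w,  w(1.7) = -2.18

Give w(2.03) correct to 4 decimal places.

Heun: k1 = f(x_n, w_n); k2 = f(x_n + h, w_n + h·k1); w_{n+1} = w_n + (h/2)·(k1 + k2).
x=1.700000, w=-2.180000:
  k1 = f(1.700000, -2.180000) = 4.891920
  k2 = f(2.030000, -0.565666) = 1.515760
  w ← -2.180000 + (0.33/2)·(4.891920 + 1.515760) = -1.122733
w(2.03) ≈ -1.1227

-1.1227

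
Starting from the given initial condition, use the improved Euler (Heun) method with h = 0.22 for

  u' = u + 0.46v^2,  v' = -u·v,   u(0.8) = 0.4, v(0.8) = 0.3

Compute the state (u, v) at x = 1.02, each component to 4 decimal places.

0.5070, 0.2718

Heun on (u,v): k1 = f(x_n, state_n); k2 = f(x_n + h, state_n + h·k1); state_{n+1} = state_n + (h/2)·(k1 + k2).
0.800000: (0.400000, 0.300000)
  k1 = (0.441400, -0.120000)
  predictor → (0.497108, 0.273600)
  k2 = (0.531542, -0.136009)
  → (0.507024, 0.271839)
(u(1.02), v(1.02)) ≈ (0.5070, 0.2718)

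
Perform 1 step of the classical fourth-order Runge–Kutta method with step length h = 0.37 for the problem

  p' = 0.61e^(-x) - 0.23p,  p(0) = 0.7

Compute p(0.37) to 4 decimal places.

0.8233

RK4: k1 = f(x_n, p_n); k2 = f(x_n + h/2, p_n + (h/2)·k1); k3 = f(x_n + h/2, p_n + (h/2)·k2); k4 = f(x_n + h, p_n + h·k3); p_{n+1} = p_n + (h/6)·(k1 + 2k2 + 2k3 + k4).
x=0.000000, p=0.700000:
  k1 = f(0.000000, 0.700000) = 0.449000
  k2 = f(0.185000, 0.783065) = 0.326869
  k3 = f(0.185000, 0.760471) = 0.332065
  k4 = f(0.370000, 0.822864) = 0.232089
  p ← 0.700000 + (0.37/6)·(k1 + 2k2 + 2k3 + k4) = 0.823269
p(0.37) ≈ 0.8233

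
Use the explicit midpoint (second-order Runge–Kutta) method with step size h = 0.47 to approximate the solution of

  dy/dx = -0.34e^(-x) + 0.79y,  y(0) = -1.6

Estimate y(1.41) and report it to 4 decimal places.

-5.3048

Midpoint: k1 = f(x_n, y_n); k2 = f(x_n + h/2, y_n + (h/2)·k1); y_{n+1} = y_n + h·k2.
x=0.000000, y=-1.600000:
  k1 = f(0.000000, -1.600000) = -1.604000
  k2 = f(0.235000, -1.976940) = -1.830577
  y ← -1.600000 + 0.47·(-1.830577) = -2.460371
x=0.470000, y=-2.460371:
  k1 = f(0.470000, -2.460371) = -2.156194
  k2 = f(0.705000, -2.967077) = -2.511987
  y ← -2.460371 + 0.47·(-2.511987) = -3.641005
x=0.940000, y=-3.641005:
  k1 = f(0.940000, -3.641005) = -3.009208
  k2 = f(1.175000, -4.348169) = -3.540052
  y ← -3.641005 + 0.47·(-3.540052) = -5.304830
y(1.41) ≈ -5.3048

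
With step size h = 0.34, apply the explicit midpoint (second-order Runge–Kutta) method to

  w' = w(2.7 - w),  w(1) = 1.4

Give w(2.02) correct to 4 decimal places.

2.5224

Midpoint: k1 = f(x_n, w_n); k2 = f(x_n + h/2, w_n + (h/2)·k1); w_{n+1} = w_n + h·k2.
x=1.000000, w=1.400000:
  k1 = f(1.000000, 1.400000) = 1.820000
  k2 = f(1.170000, 1.709400) = 1.693332
  w ← 1.400000 + 0.34·1.693332 = 1.975733
x=1.340000, w=1.975733:
  k1 = f(1.340000, 1.975733) = 1.430959
  k2 = f(1.510000, 2.218996) = 1.067346
  w ← 1.975733 + 0.34·1.067346 = 2.338631
x=1.680000, w=2.338631:
  k1 = f(1.680000, 2.338631) = 0.845110
  k2 = f(1.850000, 2.482299) = 0.540399
  w ← 2.338631 + 0.34·0.540399 = 2.522366
w(2.02) ≈ 2.5224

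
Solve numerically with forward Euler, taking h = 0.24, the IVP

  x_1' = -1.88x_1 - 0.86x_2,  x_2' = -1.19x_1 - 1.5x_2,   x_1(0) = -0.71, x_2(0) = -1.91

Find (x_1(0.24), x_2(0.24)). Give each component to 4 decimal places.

0.0046, -1.0196

Euler on (x_1,x_2): x_1_{n+1} = x_1_n + h·x_1', x_2_{n+1} = x_2_n + h·x_2'.
0.000000: (-0.710000, -1.910000); f=(2.977400, 3.709900) → (0.004576, -1.019624)
(x_1(0.24), x_2(0.24)) ≈ (0.0046, -1.0196)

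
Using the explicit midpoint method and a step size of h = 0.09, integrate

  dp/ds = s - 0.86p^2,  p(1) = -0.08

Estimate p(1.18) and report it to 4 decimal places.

0.1158

Midpoint: k1 = f(s_n, p_n); k2 = f(s_n + h/2, p_n + (h/2)·k1); p_{n+1} = p_n + h·k2.
s=1.000000, p=-0.080000:
  k1 = f(1.000000, -0.080000) = 0.994496
  k2 = f(1.045000, -0.035248) = 1.043932
  p ← -0.080000 + 0.09·1.043932 = 0.013954
s=1.090000, p=0.013954:
  k1 = f(1.090000, 0.013954) = 1.089833
  k2 = f(1.135000, 0.062996) = 1.131587
  p ← 0.013954 + 0.09·1.131587 = 0.115797
p(1.18) ≈ 0.1158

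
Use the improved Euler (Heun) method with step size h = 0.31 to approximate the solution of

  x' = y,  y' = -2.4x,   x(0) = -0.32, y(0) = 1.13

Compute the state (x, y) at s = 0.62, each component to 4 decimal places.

Heun on (x,y): k1 = f(s_n, state_n); k2 = f(s_n + h, state_n + h·k1); state_{n+1} = state_n + (h/2)·(k1 + k2).
0.000000: (-0.320000, 1.130000)
  k1 = (1.130000, 0.768000)
  predictor → (0.030300, 1.368080)
  k2 = (1.368080, -0.072720)
  → (0.067202, 1.237768)
0.310000: (0.067202, 1.237768)
  k1 = (1.237768, -0.161286)
  predictor → (0.450911, 1.187770)
  k2 = (1.187770, -1.082185)
  → (0.443161, 1.045030)
(x(0.62), y(0.62)) ≈ (0.4432, 1.0450)

0.4432, 1.0450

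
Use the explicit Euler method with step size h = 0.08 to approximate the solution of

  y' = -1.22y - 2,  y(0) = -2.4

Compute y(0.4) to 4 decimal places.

Euler: y_{n+1} = y_n + h·f(t_n, y_n).
t=0.000000, y=-2.400000: f=0.928000 → y ← -2.400000 + 0.08·0.928000 = -2.325760
t=0.080000, y=-2.325760: f=0.837427 → y ← -2.325760 + 0.08·0.837427 = -2.258766
t=0.160000, y=-2.258766: f=0.755694 → y ← -2.258766 + 0.08·0.755694 = -2.198310
t=0.240000, y=-2.198310: f=0.681939 → y ← -2.198310 + 0.08·0.681939 = -2.143755
t=0.320000, y=-2.143755: f=0.615381 → y ← -2.143755 + 0.08·0.615381 = -2.094525
y(0.4) ≈ -2.0945

-2.0945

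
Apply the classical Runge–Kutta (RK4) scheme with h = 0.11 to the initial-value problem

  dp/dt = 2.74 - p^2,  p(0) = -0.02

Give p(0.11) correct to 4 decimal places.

RK4: k1 = f(t_n, p_n); k2 = f(t_n + h/2, p_n + (h/2)·k1); k3 = f(t_n + h/2, p_n + (h/2)·k2); k4 = f(t_n + h, p_n + h·k3); p_{n+1} = p_n + (h/6)·(k1 + 2k2 + 2k3 + k4).
t=0.000000, p=-0.020000:
  k1 = f(0.000000, -0.020000) = 2.739600
  k2 = f(0.055000, 0.130678) = 2.722923
  k3 = f(0.055000, 0.129761) = 2.723162
  k4 = f(0.110000, 0.279548) = 2.661853
  p ← -0.020000 + (0.11/6)·(k1 + 2k2 + 2k3 + k4) = 0.278716
p(0.11) ≈ 0.2787

0.2787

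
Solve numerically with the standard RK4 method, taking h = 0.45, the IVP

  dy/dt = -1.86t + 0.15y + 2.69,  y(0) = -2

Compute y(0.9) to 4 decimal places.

RK4: k1 = f(t_n, y_n); k2 = f(t_n + h/2, y_n + (h/2)·k1); k3 = f(t_n + h/2, y_n + (h/2)·k2); k4 = f(t_n + h, y_n + h·k3); y_{n+1} = y_n + (h/6)·(k1 + 2k2 + 2k3 + k4).
t=0.000000, y=-2.000000:
  k1 = f(0.000000, -2.000000) = 2.390000
  k2 = f(0.225000, -1.462250) = 2.052162
  k3 = f(0.225000, -1.538263) = 2.040760
  k4 = f(0.450000, -1.081658) = 1.690751
  y ← -2.000000 + (0.45/6)·(k1 + 2k2 + 2k3 + k4) = -1.080005
t=0.450000, y=-1.080005:
  k1 = f(0.450000, -1.080005) = 1.690999
  k2 = f(0.675000, -0.699530) = 1.329570
  k3 = f(0.675000, -0.780852) = 1.317372
  k4 = f(0.900000, -0.487188) = 0.942922
  y ← -1.080005 + (0.45/6)·(k1 + 2k2 + 2k3 + k4) = -0.485420
y(0.9) ≈ -0.4854

-0.4854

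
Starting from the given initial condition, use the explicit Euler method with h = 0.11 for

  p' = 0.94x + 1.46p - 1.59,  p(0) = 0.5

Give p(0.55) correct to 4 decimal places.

-0.0178

Euler: p_{n+1} = p_n + h·f(x_n, p_n).
x=0.000000, p=0.500000: f=-0.860000 → p ← 0.500000 + 0.11·(-0.860000) = 0.405400
x=0.110000, p=0.405400: f=-0.894716 → p ← 0.405400 + 0.11·(-0.894716) = 0.306981
x=0.220000, p=0.306981: f=-0.935007 → p ← 0.306981 + 0.11·(-0.935007) = 0.204130
x=0.330000, p=0.204130: f=-0.981770 → p ← 0.204130 + 0.11·(-0.981770) = 0.096136
x=0.440000, p=0.096136: f=-1.036042 → p ← 0.096136 + 0.11·(-1.036042) = -0.017829
p(0.55) ≈ -0.0178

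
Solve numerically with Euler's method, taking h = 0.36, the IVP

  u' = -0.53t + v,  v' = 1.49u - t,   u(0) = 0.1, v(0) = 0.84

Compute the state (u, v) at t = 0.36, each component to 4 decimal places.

0.4024, 0.8936

Euler on (u,v): u_{n+1} = u_n + h·u', v_{n+1} = v_n + h·v'.
0.000000: (0.100000, 0.840000); f=(0.840000, 0.149000) → (0.402400, 0.893640)
(u(0.36), v(0.36)) ≈ (0.4024, 0.8936)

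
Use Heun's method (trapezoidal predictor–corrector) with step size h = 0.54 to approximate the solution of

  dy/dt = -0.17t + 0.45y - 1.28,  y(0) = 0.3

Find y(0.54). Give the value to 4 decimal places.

Heun: k1 = f(t_n, y_n); k2 = f(t_n + h, y_n + h·k1); y_{n+1} = y_n + (h/2)·(k1 + k2).
t=0.000000, y=0.300000:
  k1 = f(0.000000, 0.300000) = -1.145000
  k2 = f(0.540000, -0.318300) = -1.515035
  y ← 0.300000 + (0.54/2)·(-1.145000 + (-1.515035)) = -0.418209
y(0.54) ≈ -0.4182

-0.4182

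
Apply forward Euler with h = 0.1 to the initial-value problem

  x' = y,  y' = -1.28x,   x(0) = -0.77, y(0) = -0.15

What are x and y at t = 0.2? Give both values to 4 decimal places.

Euler on (x,y): x_{n+1} = x_n + h·x', y_{n+1} = y_n + h·y'.
0.000000: (-0.770000, -0.150000); f=(-0.150000, 0.985600) → (-0.785000, -0.051440)
0.100000: (-0.785000, -0.051440); f=(-0.051440, 1.004800) → (-0.790144, 0.049040)
(x(0.2), y(0.2)) ≈ (-0.7901, 0.0490)

-0.7901, 0.0490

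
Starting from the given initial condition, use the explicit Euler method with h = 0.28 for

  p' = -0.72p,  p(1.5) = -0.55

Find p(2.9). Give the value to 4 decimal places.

-0.1784

Euler: p_{n+1} = p_n + h·f(t_n, p_n).
t=1.500000, p=-0.550000: f=0.396000 → p ← -0.550000 + 0.28·0.396000 = -0.439120
t=1.780000, p=-0.439120: f=0.316166 → p ← -0.439120 + 0.28·0.316166 = -0.350593
t=2.060000, p=-0.350593: f=0.252427 → p ← -0.350593 + 0.28·0.252427 = -0.279914
t=2.340000, p=-0.279914: f=0.201538 → p ← -0.279914 + 0.28·0.201538 = -0.223483
t=2.620000, p=-0.223483: f=0.160908 → p ← -0.223483 + 0.28·0.160908 = -0.178429
p(2.9) ≈ -0.1784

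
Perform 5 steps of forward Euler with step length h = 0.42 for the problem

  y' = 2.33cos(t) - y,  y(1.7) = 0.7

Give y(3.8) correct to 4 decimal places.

Euler: y_{n+1} = y_n + h·f(t_n, y_n).
t=1.700000, y=0.700000: f=-1.000208 → y ← 0.700000 + 0.42·(-1.000208) = 0.279913
t=2.120000, y=0.279913: f=-1.496192 → y ← 0.279913 + 0.42·(-1.496192) = -0.348488
t=2.540000, y=-0.348488: f=-1.572446 → y ← -0.348488 + 0.42·(-1.572446) = -1.008915
t=2.960000, y=-1.008915: f=-1.282773 → y ← -1.008915 + 0.42·(-1.282773) = -1.547680
t=3.380000, y=-1.547680: f=-0.716417 → y ← -1.547680 + 0.42·(-0.716417) = -1.848575
y(3.8) ≈ -1.8486

-1.8486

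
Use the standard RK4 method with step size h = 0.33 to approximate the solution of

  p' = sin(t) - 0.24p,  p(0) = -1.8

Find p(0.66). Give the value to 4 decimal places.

RK4: k1 = f(t_n, p_n); k2 = f(t_n + h/2, p_n + (h/2)·k1); k3 = f(t_n + h/2, p_n + (h/2)·k2); k4 = f(t_n + h, p_n + h·k3); p_{n+1} = p_n + (h/6)·(k1 + 2k2 + 2k3 + k4).
t=0.000000, p=-1.800000:
  k1 = f(0.000000, -1.800000) = 0.432000
  k2 = f(0.165000, -1.728720) = 0.579145
  k3 = f(0.165000, -1.704441) = 0.573318
  k4 = f(0.330000, -1.610805) = 0.710636
  p ← -1.800000 + (0.33/6)·(k1 + 2k2 + 2k3 + k4) = -1.610384
t=0.330000, p=-1.610384:
  k1 = f(0.330000, -1.610384) = 0.710535
  k2 = f(0.495000, -1.493146) = 0.833387
  k3 = f(0.495000, -1.472875) = 0.828522
  k4 = f(0.660000, -1.336972) = 0.933990
  p ← -1.610384 + (0.33/6)·(k1 + 2k2 + 2k3 + k4) = -1.337125
p(0.66) ≈ -1.3371

-1.3371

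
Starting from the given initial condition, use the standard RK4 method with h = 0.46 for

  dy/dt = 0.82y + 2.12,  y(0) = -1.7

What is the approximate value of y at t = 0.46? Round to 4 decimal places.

-1.2944

RK4: k1 = f(t_n, y_n); k2 = f(t_n + h/2, y_n + (h/2)·k1); k3 = f(t_n + h/2, y_n + (h/2)·k2); k4 = f(t_n + h, y_n + h·k3); y_{n+1} = y_n + (h/6)·(k1 + 2k2 + 2k3 + k4).
t=0.000000, y=-1.700000:
  k1 = f(0.000000, -1.700000) = 0.726000
  k2 = f(0.230000, -1.533020) = 0.862924
  k3 = f(0.230000, -1.501528) = 0.888747
  k4 = f(0.460000, -1.291176) = 1.061236
  y ← -1.700000 + (0.46/6)·(k1 + 2k2 + 2k3 + k4) = -1.294389
y(0.46) ≈ -1.2944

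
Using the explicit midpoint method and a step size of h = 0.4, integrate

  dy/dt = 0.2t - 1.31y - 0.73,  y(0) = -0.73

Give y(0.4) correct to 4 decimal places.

Midpoint: k1 = f(t_n, y_n); k2 = f(t_n + h/2, y_n + (h/2)·k1); y_{n+1} = y_n + h·k2.
t=0.000000, y=-0.730000:
  k1 = f(0.000000, -0.730000) = 0.226300
  k2 = f(0.200000, -0.684740) = 0.207009
  y ← -0.730000 + 0.4·0.207009 = -0.647196
y(0.4) ≈ -0.6472

-0.6472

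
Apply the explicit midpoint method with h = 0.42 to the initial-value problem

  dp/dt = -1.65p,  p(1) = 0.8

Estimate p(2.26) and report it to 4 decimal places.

Midpoint: k1 = f(t_n, p_n); k2 = f(t_n + h/2, p_n + (h/2)·k1); p_{n+1} = p_n + h·k2.
t=1.000000, p=0.800000:
  k1 = f(1.000000, 0.800000) = -1.320000
  k2 = f(1.210000, 0.522800) = -0.862620
  p ← 0.800000 + 0.42·(-0.862620) = 0.437700
t=1.420000, p=0.437700:
  k1 = f(1.420000, 0.437700) = -0.722204
  k2 = f(1.630000, 0.286037) = -0.471961
  p ← 0.437700 + 0.42·(-0.471961) = 0.239476
t=1.840000, p=0.239476:
  k1 = f(1.840000, 0.239476) = -0.395136
  k2 = f(2.050000, 0.156498) = -0.258221
  p ← 0.239476 + 0.42·(-0.258221) = 0.131023
p(2.26) ≈ 0.1310

0.1310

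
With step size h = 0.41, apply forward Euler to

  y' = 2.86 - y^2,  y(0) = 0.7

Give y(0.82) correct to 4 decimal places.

Euler: y_{n+1} = y_n + h·f(x_n, y_n).
x=0.000000, y=0.700000: f=2.370000 → y ← 0.700000 + 0.41·2.370000 = 1.671700
x=0.410000, y=1.671700: f=0.065419 → y ← 1.671700 + 0.41·0.065419 = 1.698522
y(0.82) ≈ 1.6985

1.6985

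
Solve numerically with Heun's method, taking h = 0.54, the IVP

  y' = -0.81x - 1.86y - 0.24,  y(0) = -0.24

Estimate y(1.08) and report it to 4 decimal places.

Heun: k1 = f(x_n, y_n); k2 = f(x_n + h, y_n + h·k1); y_{n+1} = y_n + (h/2)·(k1 + k2).
x=0.000000, y=-0.240000:
  k1 = f(0.000000, -0.240000) = 0.206400
  k2 = f(0.540000, -0.128544) = -0.438308
  y ← -0.240000 + (0.54/2)·(0.206400 + (-0.438308)) = -0.302615
x=0.540000, y=-0.302615:
  k1 = f(0.540000, -0.302615) = -0.114536
  k2 = f(1.080000, -0.364464) = -0.436896
  y ← -0.302615 + (0.54/2)·(-0.114536 + (-0.436896)) = -0.451502
y(1.08) ≈ -0.4515

-0.4515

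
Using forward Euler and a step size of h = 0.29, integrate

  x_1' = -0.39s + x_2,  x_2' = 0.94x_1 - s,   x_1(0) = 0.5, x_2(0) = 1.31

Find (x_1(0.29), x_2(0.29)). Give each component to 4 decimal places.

0.8799, 1.4463

Euler on (x_1,x_2): x_1_{n+1} = x_1_n + h·x_1', x_2_{n+1} = x_2_n + h·x_2'.
0.000000: (0.500000, 1.310000); f=(1.310000, 0.470000) → (0.879900, 1.446300)
(x_1(0.29), x_2(0.29)) ≈ (0.8799, 1.4463)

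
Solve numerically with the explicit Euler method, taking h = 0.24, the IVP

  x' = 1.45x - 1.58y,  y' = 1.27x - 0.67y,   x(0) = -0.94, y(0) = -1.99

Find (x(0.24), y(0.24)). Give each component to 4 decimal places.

-0.5125, -1.9565

Euler on (x,y): x_{n+1} = x_n + h·x', y_{n+1} = y_n + h·y'.
0.000000: (-0.940000, -1.990000); f=(1.781200, 0.139500) → (-0.512512, -1.956520)
(x(0.24), y(0.24)) ≈ (-0.5125, -1.9565)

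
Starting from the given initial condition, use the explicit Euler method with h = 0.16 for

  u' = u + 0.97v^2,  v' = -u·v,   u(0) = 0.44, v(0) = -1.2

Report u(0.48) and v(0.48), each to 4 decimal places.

Euler on (u,v): u_{n+1} = u_n + h·u', v_{n+1} = v_n + h·v'.
0.000000: (0.440000, -1.200000); f=(1.836800, 0.528000) → (0.733888, -1.115520)
0.160000: (0.733888, -1.115520); f=(1.940941, 0.818667) → (1.044439, -0.984533)
0.320000: (1.044439, -0.984533); f=(1.984665, 1.028285) → (1.361985, -0.820008)
(u(0.48), v(0.48)) ≈ (1.3620, -0.8200)

1.3620, -0.8200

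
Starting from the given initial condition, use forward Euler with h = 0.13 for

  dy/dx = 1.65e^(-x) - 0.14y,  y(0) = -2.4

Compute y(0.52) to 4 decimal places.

Euler: y_{n+1} = y_n + h·f(x_n, y_n).
x=0.000000, y=-2.400000: f=1.986000 → y ← -2.400000 + 0.13·1.986000 = -2.141820
x=0.130000, y=-2.141820: f=1.748712 → y ← -2.141820 + 0.13·1.748712 = -1.914487
x=0.260000, y=-1.914487: f=1.540263 → y ← -1.914487 + 0.13·1.540263 = -1.714253
x=0.390000, y=-1.714253: f=1.357139 → y ← -1.714253 + 0.13·1.357139 = -1.537825
y(0.52) ≈ -1.5378

-1.5378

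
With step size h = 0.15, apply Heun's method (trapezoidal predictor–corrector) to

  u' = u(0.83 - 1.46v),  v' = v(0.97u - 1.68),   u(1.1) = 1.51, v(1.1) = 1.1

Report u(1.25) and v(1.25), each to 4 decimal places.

1.3497, 1.0514

Heun on (u,v): k1 = f(s_n, state_n); k2 = f(s_n + h, state_n + h·k1); state_{n+1} = state_n + (h/2)·(k1 + k2).
1.100000: (1.510000, 1.100000)
  k1 = (-1.171760, -0.236830)
  predictor → (1.334236, 1.064476)
  k2 = (-0.966166, -0.410665)
  → (1.349656, 1.051438)
(u(1.25), v(1.25)) ≈ (1.3497, 1.0514)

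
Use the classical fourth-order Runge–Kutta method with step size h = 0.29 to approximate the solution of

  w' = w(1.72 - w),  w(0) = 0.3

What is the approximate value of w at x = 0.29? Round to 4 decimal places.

0.4439

RK4: k1 = f(x_n, w_n); k2 = f(x_n + h/2, w_n + (h/2)·k1); k3 = f(x_n + h/2, w_n + (h/2)·k2); k4 = f(x_n + h, w_n + h·k3); w_{n+1} = w_n + (h/6)·(k1 + 2k2 + 2k3 + k4).
x=0.000000, w=0.300000:
  k1 = f(0.000000, 0.300000) = 0.426000
  k2 = f(0.145000, 0.361770) = 0.491367
  k3 = f(0.145000, 0.371248) = 0.500722
  k4 = f(0.290000, 0.445209) = 0.567549
  w ← 0.300000 + (0.29/6)·(k1 + 2k2 + 2k3 + k4) = 0.443923
w(0.29) ≈ 0.4439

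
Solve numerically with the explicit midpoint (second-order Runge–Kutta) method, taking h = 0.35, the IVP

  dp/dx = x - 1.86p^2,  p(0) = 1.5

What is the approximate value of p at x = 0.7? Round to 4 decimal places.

0.9577

Midpoint: k1 = f(x_n, p_n); k2 = f(x_n + h/2, p_n + (h/2)·k1); p_{n+1} = p_n + h·k2.
x=0.000000, p=1.500000:
  k1 = f(0.000000, 1.500000) = -4.185000
  k2 = f(0.175000, 0.767625) = -0.921002
  p ← 1.500000 + 0.35·(-0.921002) = 1.177649
x=0.350000, p=1.177649:
  k1 = f(0.350000, 1.177649) = -2.229556
  k2 = f(0.525000, 0.787477) = -0.628424
  p ← 1.177649 + 0.35·(-0.628424) = 0.957701
p(0.7) ≈ 0.9577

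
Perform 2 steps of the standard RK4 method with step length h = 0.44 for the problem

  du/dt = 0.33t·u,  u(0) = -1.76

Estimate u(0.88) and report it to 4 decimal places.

-1.9999

RK4: k1 = f(t_n, u_n); k2 = f(t_n + h/2, u_n + (h/2)·k1); k3 = f(t_n + h/2, u_n + (h/2)·k2); k4 = f(t_n + h, u_n + h·k3); u_{n+1} = u_n + (h/6)·(k1 + 2k2 + 2k3 + k4).
t=0.000000, u=-1.760000:
  k1 = f(0.000000, -1.760000) = 0.000000
  k2 = f(0.220000, -1.760000) = -0.127776
  k3 = f(0.220000, -1.788111) = -0.129817
  k4 = f(0.440000, -1.817119) = -0.263846
  u ← -1.760000 + (0.44/6)·(k1 + 2k2 + 2k3 + k4) = -1.817129
t=0.440000, u=-1.817129:
  k1 = f(0.440000, -1.817129) = -0.263847
  k2 = f(0.660000, -1.875175) = -0.408413
  k3 = f(0.660000, -1.906980) = -0.415340
  k4 = f(0.880000, -1.999879) = -0.580765
  u ← -1.817129 + (0.44/6)·(k1 + 2k2 + 2k3 + k4) = -1.999884
u(0.88) ≈ -1.9999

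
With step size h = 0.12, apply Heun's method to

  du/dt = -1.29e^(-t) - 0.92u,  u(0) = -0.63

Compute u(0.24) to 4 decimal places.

-0.7505

Heun: k1 = f(t_n, u_n); k2 = f(t_n + h, u_n + h·k1); u_{n+1} = u_n + (h/2)·(k1 + k2).
t=0.000000, u=-0.630000:
  k1 = f(0.000000, -0.630000) = -0.710400
  k2 = f(0.120000, -0.715248) = -0.486099
  u ← -0.630000 + (0.12/2)·(-0.710400 + (-0.486099)) = -0.701790
t=0.120000, u=-0.701790:
  k1 = f(0.120000, -0.701790) = -0.498481
  k2 = f(0.240000, -0.761608) = -0.314071
  u ← -0.701790 + (0.12/2)·(-0.498481 + (-0.314071)) = -0.750543
u(0.24) ≈ -0.7505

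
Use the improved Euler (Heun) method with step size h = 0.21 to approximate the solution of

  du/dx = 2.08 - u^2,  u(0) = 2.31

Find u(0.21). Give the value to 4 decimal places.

Heun: k1 = f(x_n, u_n); k2 = f(x_n + h, u_n + h·k1); u_{n+1} = u_n + (h/2)·(k1 + k2).
x=0.000000, u=2.310000:
  k1 = f(0.000000, 2.310000) = -3.256100
  k2 = f(0.210000, 1.626219) = -0.564588
  u ← 2.310000 + (0.21/2)·(-3.256100 + (-0.564588)) = 1.908828
u(0.21) ≈ 1.9088

1.9088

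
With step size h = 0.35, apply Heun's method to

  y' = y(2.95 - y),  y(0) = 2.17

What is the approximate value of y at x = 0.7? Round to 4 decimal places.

2.7538

Heun: k1 = f(x_n, y_n); k2 = f(x_n + h, y_n + h·k1); y_{n+1} = y_n + (h/2)·(k1 + k2).
x=0.000000, y=2.170000:
  k1 = f(0.000000, 2.170000) = 1.692600
  k2 = f(0.350000, 2.762410) = 0.518200
  y ← 2.170000 + (0.35/2)·(1.692600 + 0.518200) = 2.556890
x=0.350000, y=2.556890:
  k1 = f(0.350000, 2.556890) = 1.005139
  k2 = f(0.700000, 2.908689) = 0.120162
  y ← 2.556890 + (0.35/2)·(1.005139 + 0.120162) = 2.753818
y(0.7) ≈ 2.7538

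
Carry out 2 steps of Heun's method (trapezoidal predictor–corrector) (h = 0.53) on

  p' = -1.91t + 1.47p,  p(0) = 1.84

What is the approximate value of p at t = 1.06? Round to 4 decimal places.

6.4080

Heun: k1 = f(t_n, p_n); k2 = f(t_n + h, p_n + h·k1); p_{n+1} = p_n + (h/2)·(k1 + k2).
t=0.000000, p=1.840000:
  k1 = f(0.000000, 1.840000) = 2.704800
  k2 = f(0.530000, 3.273544) = 3.799810
  p ← 1.840000 + (0.53/2)·(2.704800 + 3.799810) = 3.563722
t=0.530000, p=3.563722:
  k1 = f(0.530000, 3.563722) = 4.226371
  k2 = f(1.060000, 5.803698) = 6.506836
  p ← 3.563722 + (0.53/2)·(4.226371 + 6.506836) = 6.408021
p(1.06) ≈ 6.4080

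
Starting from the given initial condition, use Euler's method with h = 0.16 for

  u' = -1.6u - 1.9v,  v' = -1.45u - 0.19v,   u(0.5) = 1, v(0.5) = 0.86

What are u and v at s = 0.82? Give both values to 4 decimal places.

Euler on (u,v): u_{n+1} = u_n + h·u', v_{n+1} = v_n + h·v'.
0.500000: (1.000000, 0.860000); f=(-3.234000, -1.613400) → (0.482560, 0.601856)
0.660000: (0.482560, 0.601856); f=(-1.915622, -0.814065) → (0.176060, 0.471606)
(u(0.82), v(0.82)) ≈ (0.1761, 0.4716)

0.1761, 0.4716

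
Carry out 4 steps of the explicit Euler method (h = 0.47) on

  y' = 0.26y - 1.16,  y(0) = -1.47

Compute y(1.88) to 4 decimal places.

Euler: y_{n+1} = y_n + h·f(s_n, y_n).
s=0.000000, y=-1.470000: f=-1.542200 → y ← -1.470000 + 0.47·(-1.542200) = -2.194834
s=0.470000, y=-2.194834: f=-1.730657 → y ← -2.194834 + 0.47·(-1.730657) = -3.008243
s=0.940000, y=-3.008243: f=-1.942143 → y ← -3.008243 + 0.47·(-1.942143) = -3.921050
s=1.410000, y=-3.921050: f=-2.179473 → y ← -3.921050 + 0.47·(-2.179473) = -4.945402
y(1.88) ≈ -4.9454

-4.9454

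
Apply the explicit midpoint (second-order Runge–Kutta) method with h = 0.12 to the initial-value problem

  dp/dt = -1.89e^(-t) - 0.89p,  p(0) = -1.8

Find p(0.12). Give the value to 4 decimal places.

-1.8195

Midpoint: k1 = f(t_n, p_n); k2 = f(t_n + h/2, p_n + (h/2)·k1); p_{n+1} = p_n + h·k2.
t=0.000000, p=-1.800000:
  k1 = f(0.000000, -1.800000) = -0.288000
  k2 = f(0.060000, -1.817280) = -0.162556
  p ← -1.800000 + 0.12·(-0.162556) = -1.819507
p(0.12) ≈ -1.8195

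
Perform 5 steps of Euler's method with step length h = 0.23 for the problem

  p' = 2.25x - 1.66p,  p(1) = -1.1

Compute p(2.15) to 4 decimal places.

Euler: p_{n+1} = p_n + h·f(x_n, p_n).
x=1.000000, p=-1.100000: f=4.076000 → p ← -1.100000 + 0.23·4.076000 = -0.162520
x=1.230000, p=-0.162520: f=3.037283 → p ← -0.162520 + 0.23·3.037283 = 0.536055
x=1.460000, p=0.536055: f=2.395148 → p ← 0.536055 + 0.23·2.395148 = 1.086939
x=1.690000, p=1.086939: f=1.998181 → p ← 1.086939 + 0.23·1.998181 = 1.546521
x=1.920000, p=1.546521: f=1.752775 → p ← 1.546521 + 0.23·1.752775 = 1.949659
p(2.15) ≈ 1.9497

1.9497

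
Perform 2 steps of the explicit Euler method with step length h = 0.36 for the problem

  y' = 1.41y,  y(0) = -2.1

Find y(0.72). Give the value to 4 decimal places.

-4.7730

Euler: y_{n+1} = y_n + h·f(s_n, y_n).
s=0.000000, y=-2.100000: f=-2.961000 → y ← -2.100000 + 0.36·(-2.961000) = -3.165960
s=0.360000, y=-3.165960: f=-4.464004 → y ← -3.165960 + 0.36·(-4.464004) = -4.773001
y(0.72) ≈ -4.7730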